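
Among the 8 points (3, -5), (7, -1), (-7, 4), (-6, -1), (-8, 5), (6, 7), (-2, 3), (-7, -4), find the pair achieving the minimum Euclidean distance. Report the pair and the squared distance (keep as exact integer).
Pair = ((-7, 4), (-8, 5)); squared distance = 2

Compute all C(8, 2) = 28 pairwise squared distances (x_i − x_j)² + (y_i − y_j)². The minimum is 2, attained by the pair ((-7, 4), (-8, 5)).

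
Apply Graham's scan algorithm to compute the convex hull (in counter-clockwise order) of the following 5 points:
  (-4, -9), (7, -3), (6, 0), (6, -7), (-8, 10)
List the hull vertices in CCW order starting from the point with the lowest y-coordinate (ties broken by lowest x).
Hull (CCW) = [(-4, -9), (6, -7), (7, -3), (6, 0), (-8, 10)]

Graham scan procedure:
  1. Find the pivot p₀ = point with lowest y (tie → lowest x): (-4, -9).
  2. Sort the remaining points by polar angle around p₀.
  3. Walk through sorted points, maintaining a stack; pop the top while the last three entries make a non-left turn (cross product ≤ 0).
  4. Final stack is the convex hull in CCW order: (-4, -9), (6, -7), (7, -3), (6, 0), (-8, 10).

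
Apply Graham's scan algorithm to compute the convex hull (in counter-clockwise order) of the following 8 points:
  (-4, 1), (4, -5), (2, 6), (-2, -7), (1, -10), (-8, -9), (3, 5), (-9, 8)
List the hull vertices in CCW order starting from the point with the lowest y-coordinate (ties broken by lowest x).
Hull (CCW) = [(1, -10), (4, -5), (3, 5), (2, 6), (-9, 8), (-8, -9)]

Graham scan procedure:
  1. Find the pivot p₀ = point with lowest y (tie → lowest x): (1, -10).
  2. Sort the remaining points by polar angle around p₀.
  3. Walk through sorted points, maintaining a stack; pop the top while the last three entries make a non-left turn (cross product ≤ 0).
  4. Final stack is the convex hull in CCW order: (1, -10), (4, -5), (3, 5), (2, 6), (-9, 8), (-8, -9).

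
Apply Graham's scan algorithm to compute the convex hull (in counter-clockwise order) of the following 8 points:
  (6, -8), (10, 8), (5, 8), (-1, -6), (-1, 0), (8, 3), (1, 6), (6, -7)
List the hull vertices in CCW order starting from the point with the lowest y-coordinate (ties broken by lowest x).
Hull (CCW) = [(6, -8), (10, 8), (5, 8), (1, 6), (-1, 0), (-1, -6)]

Graham scan procedure:
  1. Find the pivot p₀ = point with lowest y (tie → lowest x): (6, -8).
  2. Sort the remaining points by polar angle around p₀.
  3. Walk through sorted points, maintaining a stack; pop the top while the last three entries make a non-left turn (cross product ≤ 0).
  4. Final stack is the convex hull in CCW order: (6, -8), (10, 8), (5, 8), (1, 6), (-1, 0), (-1, -6).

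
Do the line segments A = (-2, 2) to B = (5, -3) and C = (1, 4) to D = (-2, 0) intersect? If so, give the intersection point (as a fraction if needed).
Yes; intersection at (-44/43, 56/43) (t = 6/43 on AB, s = 29/43 on CD)

Parametrize AB as A + t(B − A) = (-2 + 7 t, 2 + -5 t) and CD as C + s(D − C) = (1 + -3 s, 4 + -4 s). Solve the linear system for (t, s). Determinant = 43 ≠ 0, so a unique intersection of the containing lines exists. Solution: t = 6/43, s = 29/43 — both in [0, 1], so the segments cross. Intersection point: (-44/43, 56/43).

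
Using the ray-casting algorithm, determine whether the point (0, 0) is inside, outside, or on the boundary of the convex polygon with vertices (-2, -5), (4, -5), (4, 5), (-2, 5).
The point (0, 0) lies strictly inside the polygon

Cast a horizontal ray to the right from the query point and count how many polygon edges it crosses (each edge strictly once or zero times, handled with the usual half-open convention). 
Parity of crossings → odd ⇒ inside.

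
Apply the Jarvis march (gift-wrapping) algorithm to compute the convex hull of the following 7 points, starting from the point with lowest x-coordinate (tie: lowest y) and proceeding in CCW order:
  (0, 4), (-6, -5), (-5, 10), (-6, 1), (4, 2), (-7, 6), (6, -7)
Hull (CCW) = [(-7, 6), (-6, -5), (6, -7), (4, 2), (-5, 10)]

Jarvis march: at each step, from the current hull vertex p, select the next vertex q as the point such that every other point lies strictly to the left of (or on) the directed line p → q. (Equivalently: for every other point r, the cross product (q − p) × (r − p) ≥ 0.)
Starting point (lowest x, tie lowest y): (-7, 6). Wrap until returning to start. Resulting hull: (-7, 6), (-6, -5), (6, -7), (4, 2), (-5, 10).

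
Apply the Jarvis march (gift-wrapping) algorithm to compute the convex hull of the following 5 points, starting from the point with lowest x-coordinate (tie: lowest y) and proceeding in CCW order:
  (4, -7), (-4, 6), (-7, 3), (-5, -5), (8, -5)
Hull (CCW) = [(-7, 3), (-5, -5), (4, -7), (8, -5), (-4, 6)]

Jarvis march: at each step, from the current hull vertex p, select the next vertex q as the point such that every other point lies strictly to the left of (or on) the directed line p → q. (Equivalently: for every other point r, the cross product (q − p) × (r − p) ≥ 0.)
Starting point (lowest x, tie lowest y): (-7, 3). Wrap until returning to start. Resulting hull: (-7, 3), (-5, -5), (4, -7), (8, -5), (-4, 6).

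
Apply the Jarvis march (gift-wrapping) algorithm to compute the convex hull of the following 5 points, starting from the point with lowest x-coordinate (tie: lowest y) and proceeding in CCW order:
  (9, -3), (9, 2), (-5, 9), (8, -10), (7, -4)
Hull (CCW) = [(-5, 9), (8, -10), (9, -3), (9, 2)]

Jarvis march: at each step, from the current hull vertex p, select the next vertex q as the point such that every other point lies strictly to the left of (or on) the directed line p → q. (Equivalently: for every other point r, the cross product (q − p) × (r − p) ≥ 0.)
Starting point (lowest x, tie lowest y): (-5, 9). Wrap until returning to start. Resulting hull: (-5, 9), (8, -10), (9, -3), (9, 2).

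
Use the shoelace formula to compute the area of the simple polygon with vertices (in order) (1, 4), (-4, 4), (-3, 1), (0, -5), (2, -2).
Area = 63/2

Shoelace formula: Area = (1/2) |Σ_i (x_i · y_{i+1} − x_{i+1} · y_i)| (indices mod n). Compute each cross term:
  (1)(4) − (-4)(4) = 20
  (-4)(1) − (-3)(4) = 8
  (-3)(-5) − (0)(1) = 15
  (0)(-2) − (2)(-5) = 10
  (2)(4) − (1)(-2) = 10
Sum = 63, so (signed) Area = 63/2 = 63/2, |Area| = 63/2.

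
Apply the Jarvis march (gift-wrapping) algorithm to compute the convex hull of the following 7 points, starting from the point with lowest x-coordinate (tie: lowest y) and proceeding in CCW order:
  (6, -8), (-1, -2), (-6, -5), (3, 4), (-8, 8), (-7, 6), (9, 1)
Hull (CCW) = [(-8, 8), (-6, -5), (6, -8), (9, 1), (3, 4)]

Jarvis march: at each step, from the current hull vertex p, select the next vertex q as the point such that every other point lies strictly to the left of (or on) the directed line p → q. (Equivalently: for every other point r, the cross product (q − p) × (r − p) ≥ 0.)
Starting point (lowest x, tie lowest y): (-8, 8). Wrap until returning to start. Resulting hull: (-8, 8), (-6, -5), (6, -8), (9, 1), (3, 4).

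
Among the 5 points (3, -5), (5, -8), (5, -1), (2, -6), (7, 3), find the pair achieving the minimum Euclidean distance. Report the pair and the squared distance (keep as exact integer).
Pair = ((3, -5), (2, -6)); squared distance = 2

Compute all C(5, 2) = 10 pairwise squared distances (x_i − x_j)² + (y_i − y_j)². The minimum is 2, attained by the pair ((3, -5), (2, -6)).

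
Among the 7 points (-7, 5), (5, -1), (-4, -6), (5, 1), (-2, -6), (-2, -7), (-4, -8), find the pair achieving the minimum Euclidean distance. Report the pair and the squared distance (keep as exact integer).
Pair = ((-2, -6), (-2, -7)); squared distance = 1

Compute all C(7, 2) = 21 pairwise squared distances (x_i − x_j)² + (y_i − y_j)². The minimum is 1, attained by the pair ((-2, -6), (-2, -7)).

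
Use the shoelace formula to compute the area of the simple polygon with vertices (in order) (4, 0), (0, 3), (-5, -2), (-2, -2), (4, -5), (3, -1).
Area = 33

Shoelace formula: Area = (1/2) |Σ_i (x_i · y_{i+1} − x_{i+1} · y_i)| (indices mod n). Compute each cross term:
  (4)(3) − (0)(0) = 12
  (0)(-2) − (-5)(3) = 15
  (-5)(-2) − (-2)(-2) = 6
  (-2)(-5) − (4)(-2) = 18
  (4)(-1) − (3)(-5) = 11
  (3)(0) − (4)(-1) = 4
Sum = 66, so (signed) Area = 66/2 = 33, |Area| = 33.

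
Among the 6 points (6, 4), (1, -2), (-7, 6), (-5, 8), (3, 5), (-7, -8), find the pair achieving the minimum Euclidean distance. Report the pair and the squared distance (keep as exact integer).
Pair = ((-7, 6), (-5, 8)); squared distance = 8

Compute all C(6, 2) = 15 pairwise squared distances (x_i − x_j)² + (y_i − y_j)². The minimum is 8, attained by the pair ((-7, 6), (-5, 8)).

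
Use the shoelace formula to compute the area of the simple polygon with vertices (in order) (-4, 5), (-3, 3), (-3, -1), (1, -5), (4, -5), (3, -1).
Area = 34

Shoelace formula: Area = (1/2) |Σ_i (x_i · y_{i+1} − x_{i+1} · y_i)| (indices mod n). Compute each cross term:
  (-4)(3) − (-3)(5) = 3
  (-3)(-1) − (-3)(3) = 12
  (-3)(-5) − (1)(-1) = 16
  (1)(-5) − (4)(-5) = 15
  (4)(-1) − (3)(-5) = 11
  (3)(5) − (-4)(-1) = 11
Sum = 68, so (signed) Area = 68/2 = 34, |Area| = 34.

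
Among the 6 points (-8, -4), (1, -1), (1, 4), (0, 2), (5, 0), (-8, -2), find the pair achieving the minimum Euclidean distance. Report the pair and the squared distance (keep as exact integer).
Pair = ((-8, -4), (-8, -2)); squared distance = 4

Compute all C(6, 2) = 15 pairwise squared distances (x_i − x_j)² + (y_i − y_j)². The minimum is 4, attained by the pair ((-8, -4), (-8, -2)).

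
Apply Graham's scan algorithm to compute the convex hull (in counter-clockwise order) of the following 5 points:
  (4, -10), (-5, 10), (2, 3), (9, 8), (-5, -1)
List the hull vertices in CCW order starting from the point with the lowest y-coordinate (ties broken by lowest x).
Hull (CCW) = [(4, -10), (9, 8), (-5, 10), (-5, -1)]

Graham scan procedure:
  1. Find the pivot p₀ = point with lowest y (tie → lowest x): (4, -10).
  2. Sort the remaining points by polar angle around p₀.
  3. Walk through sorted points, maintaining a stack; pop the top while the last three entries make a non-left turn (cross product ≤ 0).
  4. Final stack is the convex hull in CCW order: (4, -10), (9, 8), (-5, 10), (-5, -1).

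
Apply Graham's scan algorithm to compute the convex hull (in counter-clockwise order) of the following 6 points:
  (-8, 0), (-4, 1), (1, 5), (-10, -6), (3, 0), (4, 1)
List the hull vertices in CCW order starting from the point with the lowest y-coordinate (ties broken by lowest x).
Hull (CCW) = [(-10, -6), (3, 0), (4, 1), (1, 5), (-8, 0)]

Graham scan procedure:
  1. Find the pivot p₀ = point with lowest y (tie → lowest x): (-10, -6).
  2. Sort the remaining points by polar angle around p₀.
  3. Walk through sorted points, maintaining a stack; pop the top while the last three entries make a non-left turn (cross product ≤ 0).
  4. Final stack is the convex hull in CCW order: (-10, -6), (3, 0), (4, 1), (1, 5), (-8, 0).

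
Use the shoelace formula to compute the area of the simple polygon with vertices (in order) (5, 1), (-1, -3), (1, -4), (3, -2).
Area = 8

Shoelace formula: Area = (1/2) |Σ_i (x_i · y_{i+1} − x_{i+1} · y_i)| (indices mod n). Compute each cross term:
  (5)(-3) − (-1)(1) = -14
  (-1)(-4) − (1)(-3) = 7
  (1)(-2) − (3)(-4) = 10
  (3)(1) − (5)(-2) = 13
Sum = 16, so (signed) Area = 16/2 = 8, |Area| = 8.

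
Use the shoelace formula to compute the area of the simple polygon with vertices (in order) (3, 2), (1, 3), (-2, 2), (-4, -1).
Area = 10

Shoelace formula: Area = (1/2) |Σ_i (x_i · y_{i+1} − x_{i+1} · y_i)| (indices mod n). Compute each cross term:
  (3)(3) − (1)(2) = 7
  (1)(2) − (-2)(3) = 8
  (-2)(-1) − (-4)(2) = 10
  (-4)(2) − (3)(-1) = -5
Sum = 20, so (signed) Area = 20/2 = 10, |Area| = 10.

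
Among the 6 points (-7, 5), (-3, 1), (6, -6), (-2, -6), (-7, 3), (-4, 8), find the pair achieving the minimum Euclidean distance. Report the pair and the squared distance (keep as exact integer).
Pair = ((-7, 5), (-7, 3)); squared distance = 4

Compute all C(6, 2) = 15 pairwise squared distances (x_i − x_j)² + (y_i − y_j)². The minimum is 4, attained by the pair ((-7, 5), (-7, 3)).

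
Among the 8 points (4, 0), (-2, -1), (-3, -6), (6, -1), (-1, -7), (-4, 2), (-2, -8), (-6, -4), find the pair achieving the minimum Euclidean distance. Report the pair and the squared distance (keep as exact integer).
Pair = ((-1, -7), (-2, -8)); squared distance = 2

Compute all C(8, 2) = 28 pairwise squared distances (x_i − x_j)² + (y_i − y_j)². The minimum is 2, attained by the pair ((-1, -7), (-2, -8)).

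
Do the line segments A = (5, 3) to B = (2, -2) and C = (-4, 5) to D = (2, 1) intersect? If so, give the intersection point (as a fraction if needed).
No (intersection of containing lines falls outside at least one segment)

Parametrize and solve: t = 4/7, s = 17/14. At least one of these is outside [0, 1], so the segments do not intersect.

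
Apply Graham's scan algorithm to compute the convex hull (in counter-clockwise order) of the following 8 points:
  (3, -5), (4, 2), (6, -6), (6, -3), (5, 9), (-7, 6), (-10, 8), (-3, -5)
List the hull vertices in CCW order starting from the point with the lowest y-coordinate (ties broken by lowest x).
Hull (CCW) = [(6, -6), (6, -3), (5, 9), (-10, 8), (-3, -5)]

Graham scan procedure:
  1. Find the pivot p₀ = point with lowest y (tie → lowest x): (6, -6).
  2. Sort the remaining points by polar angle around p₀.
  3. Walk through sorted points, maintaining a stack; pop the top while the last three entries make a non-left turn (cross product ≤ 0).
  4. Final stack is the convex hull in CCW order: (6, -6), (6, -3), (5, 9), (-10, 8), (-3, -5).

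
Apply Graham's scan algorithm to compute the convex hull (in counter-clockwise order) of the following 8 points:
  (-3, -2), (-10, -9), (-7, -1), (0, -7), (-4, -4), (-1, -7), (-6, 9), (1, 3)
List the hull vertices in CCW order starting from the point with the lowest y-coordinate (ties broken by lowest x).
Hull (CCW) = [(-10, -9), (0, -7), (1, 3), (-6, 9)]

Graham scan procedure:
  1. Find the pivot p₀ = point with lowest y (tie → lowest x): (-10, -9).
  2. Sort the remaining points by polar angle around p₀.
  3. Walk through sorted points, maintaining a stack; pop the top while the last three entries make a non-left turn (cross product ≤ 0).
  4. Final stack is the convex hull in CCW order: (-10, -9), (0, -7), (1, 3), (-6, 9).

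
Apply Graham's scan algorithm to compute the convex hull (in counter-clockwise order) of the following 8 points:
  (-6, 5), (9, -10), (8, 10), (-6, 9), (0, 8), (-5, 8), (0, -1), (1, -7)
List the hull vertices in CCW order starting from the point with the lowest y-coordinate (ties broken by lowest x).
Hull (CCW) = [(9, -10), (8, 10), (-6, 9), (-6, 5), (1, -7)]

Graham scan procedure:
  1. Find the pivot p₀ = point with lowest y (tie → lowest x): (9, -10).
  2. Sort the remaining points by polar angle around p₀.
  3. Walk through sorted points, maintaining a stack; pop the top while the last three entries make a non-left turn (cross product ≤ 0).
  4. Final stack is the convex hull in CCW order: (9, -10), (8, 10), (-6, 9), (-6, 5), (1, -7).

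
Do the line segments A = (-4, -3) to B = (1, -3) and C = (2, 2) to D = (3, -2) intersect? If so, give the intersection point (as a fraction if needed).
No (intersection of containing lines falls outside at least one segment)

Parametrize and solve: t = 29/20, s = 5/4. At least one of these is outside [0, 1], so the segments do not intersect.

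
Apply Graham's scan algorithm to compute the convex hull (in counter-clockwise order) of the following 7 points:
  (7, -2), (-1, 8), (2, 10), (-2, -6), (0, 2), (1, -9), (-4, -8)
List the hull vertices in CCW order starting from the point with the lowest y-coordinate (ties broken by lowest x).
Hull (CCW) = [(1, -9), (7, -2), (2, 10), (-1, 8), (-4, -8)]

Graham scan procedure:
  1. Find the pivot p₀ = point with lowest y (tie → lowest x): (1, -9).
  2. Sort the remaining points by polar angle around p₀.
  3. Walk through sorted points, maintaining a stack; pop the top while the last three entries make a non-left turn (cross product ≤ 0).
  4. Final stack is the convex hull in CCW order: (1, -9), (7, -2), (2, 10), (-1, 8), (-4, -8).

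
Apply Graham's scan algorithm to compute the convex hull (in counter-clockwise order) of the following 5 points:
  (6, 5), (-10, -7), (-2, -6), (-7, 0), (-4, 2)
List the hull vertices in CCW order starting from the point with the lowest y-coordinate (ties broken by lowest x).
Hull (CCW) = [(-10, -7), (-2, -6), (6, 5), (-4, 2), (-7, 0)]

Graham scan procedure:
  1. Find the pivot p₀ = point with lowest y (tie → lowest x): (-10, -7).
  2. Sort the remaining points by polar angle around p₀.
  3. Walk through sorted points, maintaining a stack; pop the top while the last three entries make a non-left turn (cross product ≤ 0).
  4. Final stack is the convex hull in CCW order: (-10, -7), (-2, -6), (6, 5), (-4, 2), (-7, 0).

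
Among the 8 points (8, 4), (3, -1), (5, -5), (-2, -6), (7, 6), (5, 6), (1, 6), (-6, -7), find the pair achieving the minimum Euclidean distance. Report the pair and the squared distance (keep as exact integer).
Pair = ((7, 6), (5, 6)); squared distance = 4

Compute all C(8, 2) = 28 pairwise squared distances (x_i − x_j)² + (y_i − y_j)². The minimum is 4, attained by the pair ((7, 6), (5, 6)).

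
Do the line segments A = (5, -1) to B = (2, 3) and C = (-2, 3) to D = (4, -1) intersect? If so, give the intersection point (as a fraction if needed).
No (intersection of containing lines falls outside at least one segment)

Parametrize and solve: t = -1/3, s = 4/3. At least one of these is outside [0, 1], so the segments do not intersect.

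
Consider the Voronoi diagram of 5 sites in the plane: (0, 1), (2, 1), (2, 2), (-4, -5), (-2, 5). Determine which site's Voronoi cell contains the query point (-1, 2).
Nearest site = (0, 1)

The Voronoi cell of site s contains exactly those query points closer to s than to any other site. Compute squared distances from q = (-1, 2) to each site:
  (0 − -1)² + (1 − 2)² = 2
  (2 − -1)² + (2 − 2)² = 9
  (-2 − -1)² + (5 − 2)² = 10
  (2 − -1)² + (1 − 2)² = 10
  (-4 − -1)² + (-5 − 2)² = 58
Minimum is attained by (0, 1), so q lies in its Voronoi cell.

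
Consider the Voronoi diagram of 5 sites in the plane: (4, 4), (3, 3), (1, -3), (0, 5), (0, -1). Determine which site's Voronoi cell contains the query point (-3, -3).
Nearest site = (0, -1)

The Voronoi cell of site s contains exactly those query points closer to s than to any other site. Compute squared distances from q = (-3, -3) to each site:
  (0 − -3)² + (-1 − -3)² = 13
  (1 − -3)² + (-3 − -3)² = 16
  (3 − -3)² + (3 − -3)² = 72
  (0 − -3)² + (5 − -3)² = 73
  (4 − -3)² + (4 − -3)² = 98
Minimum is attained by (0, -1), so q lies in its Voronoi cell.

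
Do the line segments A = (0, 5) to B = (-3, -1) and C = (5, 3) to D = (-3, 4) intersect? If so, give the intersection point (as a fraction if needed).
Yes; intersection at (-11/17, 63/17) (t = 11/51 on AB, s = 12/17 on CD)

Parametrize AB as A + t(B − A) = (0 + -3 t, 5 + -6 t) and CD as C + s(D − C) = (5 + -8 s, 3 + 1 s). Solve the linear system for (t, s). Determinant = 51 ≠ 0, so a unique intersection of the containing lines exists. Solution: t = 11/51, s = 12/17 — both in [0, 1], so the segments cross. Intersection point: (-11/17, 63/17).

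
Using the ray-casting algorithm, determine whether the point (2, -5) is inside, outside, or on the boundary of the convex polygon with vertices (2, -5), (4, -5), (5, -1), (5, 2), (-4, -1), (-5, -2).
The point (2, -5) lies on the polygon boundary

Boundary check: the query satisfies the collinearity and bounding-box conditions for some polygon edge, so it lies exactly on the boundary.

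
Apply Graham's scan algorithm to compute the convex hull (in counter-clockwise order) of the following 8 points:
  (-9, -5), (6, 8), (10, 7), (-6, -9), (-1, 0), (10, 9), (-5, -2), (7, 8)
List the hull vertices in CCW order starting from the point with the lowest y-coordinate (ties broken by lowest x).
Hull (CCW) = [(-6, -9), (10, 7), (10, 9), (6, 8), (-9, -5)]

Graham scan procedure:
  1. Find the pivot p₀ = point with lowest y (tie → lowest x): (-6, -9).
  2. Sort the remaining points by polar angle around p₀.
  3. Walk through sorted points, maintaining a stack; pop the top while the last three entries make a non-left turn (cross product ≤ 0).
  4. Final stack is the convex hull in CCW order: (-6, -9), (10, 7), (10, 9), (6, 8), (-9, -5).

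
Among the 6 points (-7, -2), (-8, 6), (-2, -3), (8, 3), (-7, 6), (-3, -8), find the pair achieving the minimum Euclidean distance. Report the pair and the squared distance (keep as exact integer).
Pair = ((-8, 6), (-7, 6)); squared distance = 1

Compute all C(6, 2) = 15 pairwise squared distances (x_i − x_j)² + (y_i − y_j)². The minimum is 1, attained by the pair ((-8, 6), (-7, 6)).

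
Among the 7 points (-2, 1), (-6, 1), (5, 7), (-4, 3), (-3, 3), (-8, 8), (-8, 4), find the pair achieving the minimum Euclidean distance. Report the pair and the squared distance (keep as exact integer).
Pair = ((-4, 3), (-3, 3)); squared distance = 1

Compute all C(7, 2) = 21 pairwise squared distances (x_i − x_j)² + (y_i − y_j)². The minimum is 1, attained by the pair ((-4, 3), (-3, 3)).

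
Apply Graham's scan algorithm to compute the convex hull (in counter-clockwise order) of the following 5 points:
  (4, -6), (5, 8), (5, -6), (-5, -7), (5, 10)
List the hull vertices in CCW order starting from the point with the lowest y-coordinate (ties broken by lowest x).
Hull (CCW) = [(-5, -7), (5, -6), (5, 10)]

Graham scan procedure:
  1. Find the pivot p₀ = point with lowest y (tie → lowest x): (-5, -7).
  2. Sort the remaining points by polar angle around p₀.
  3. Walk through sorted points, maintaining a stack; pop the top while the last three entries make a non-left turn (cross product ≤ 0).
  4. Final stack is the convex hull in CCW order: (-5, -7), (5, -6), (5, 10).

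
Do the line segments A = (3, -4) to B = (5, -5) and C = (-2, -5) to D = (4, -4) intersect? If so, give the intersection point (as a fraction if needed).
Yes; intersection at (13/4, -33/8) (t = 1/8 on AB, s = 7/8 on CD)

Parametrize AB as A + t(B − A) = (3 + 2 t, -4 + -1 t) and CD as C + s(D − C) = (-2 + 6 s, -5 + 1 s). Solve the linear system for (t, s). Determinant = -8 ≠ 0, so a unique intersection of the containing lines exists. Solution: t = 1/8, s = 7/8 — both in [0, 1], so the segments cross. Intersection point: (13/4, -33/8).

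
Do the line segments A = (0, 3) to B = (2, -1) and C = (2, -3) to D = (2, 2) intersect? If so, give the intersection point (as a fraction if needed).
Yes; intersection at (2, -1) (t = 1 on AB, s = 2/5 on CD)

Parametrize AB as A + t(B − A) = (0 + 2 t, 3 + -4 t) and CD as C + s(D − C) = (2 + 0 s, -3 + 5 s). Solve the linear system for (t, s). Determinant = -10 ≠ 0, so a unique intersection of the containing lines exists. Solution: t = 1, s = 2/5 — both in [0, 1], so the segments cross. Intersection point: (2, -1).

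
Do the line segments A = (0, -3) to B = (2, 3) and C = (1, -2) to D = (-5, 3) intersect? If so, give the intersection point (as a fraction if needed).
Yes; intersection at (11/23, -36/23) (t = 11/46 on AB, s = 2/23 on CD)

Parametrize AB as A + t(B − A) = (0 + 2 t, -3 + 6 t) and CD as C + s(D − C) = (1 + -6 s, -2 + 5 s). Solve the linear system for (t, s). Determinant = -46 ≠ 0, so a unique intersection of the containing lines exists. Solution: t = 11/46, s = 2/23 — both in [0, 1], so the segments cross. Intersection point: (11/23, -36/23).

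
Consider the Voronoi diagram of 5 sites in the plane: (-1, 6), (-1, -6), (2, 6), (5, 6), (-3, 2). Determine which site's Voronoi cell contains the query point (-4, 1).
Nearest site = (-3, 2)

The Voronoi cell of site s contains exactly those query points closer to s than to any other site. Compute squared distances from q = (-4, 1) to each site:
  (-3 − -4)² + (2 − 1)² = 2
  (-1 − -4)² + (6 − 1)² = 34
  (-1 − -4)² + (-6 − 1)² = 58
  (2 − -4)² + (6 − 1)² = 61
  (5 − -4)² + (6 − 1)² = 106
Minimum is attained by (-3, 2), so q lies in its Voronoi cell.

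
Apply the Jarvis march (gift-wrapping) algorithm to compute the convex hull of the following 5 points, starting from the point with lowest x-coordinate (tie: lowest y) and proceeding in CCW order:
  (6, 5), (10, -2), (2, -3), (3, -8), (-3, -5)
Hull (CCW) = [(-3, -5), (3, -8), (10, -2), (6, 5)]

Jarvis march: at each step, from the current hull vertex p, select the next vertex q as the point such that every other point lies strictly to the left of (or on) the directed line p → q. (Equivalently: for every other point r, the cross product (q − p) × (r − p) ≥ 0.)
Starting point (lowest x, tie lowest y): (-3, -5). Wrap until returning to start. Resulting hull: (-3, -5), (3, -8), (10, -2), (6, 5).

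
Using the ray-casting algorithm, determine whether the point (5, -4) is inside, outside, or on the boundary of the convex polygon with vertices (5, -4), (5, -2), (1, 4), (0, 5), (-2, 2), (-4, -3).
The point (5, -4) lies on the polygon boundary

Boundary check: the query satisfies the collinearity and bounding-box conditions for some polygon edge, so it lies exactly on the boundary.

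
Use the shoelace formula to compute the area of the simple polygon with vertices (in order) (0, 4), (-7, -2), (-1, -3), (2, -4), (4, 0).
Area = 89/2

Shoelace formula: Area = (1/2) |Σ_i (x_i · y_{i+1} − x_{i+1} · y_i)| (indices mod n). Compute each cross term:
  (0)(-2) − (-7)(4) = 28
  (-7)(-3) − (-1)(-2) = 19
  (-1)(-4) − (2)(-3) = 10
  (2)(0) − (4)(-4) = 16
  (4)(4) − (0)(0) = 16
Sum = 89, so (signed) Area = 89/2 = 89/2, |Area| = 89/2.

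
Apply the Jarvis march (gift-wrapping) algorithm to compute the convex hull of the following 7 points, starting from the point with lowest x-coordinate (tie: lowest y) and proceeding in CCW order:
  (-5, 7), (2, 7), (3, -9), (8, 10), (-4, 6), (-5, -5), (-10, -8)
Hull (CCW) = [(-10, -8), (3, -9), (8, 10), (-5, 7)]

Jarvis march: at each step, from the current hull vertex p, select the next vertex q as the point such that every other point lies strictly to the left of (or on) the directed line p → q. (Equivalently: for every other point r, the cross product (q − p) × (r − p) ≥ 0.)
Starting point (lowest x, tie lowest y): (-10, -8). Wrap until returning to start. Resulting hull: (-10, -8), (3, -9), (8, 10), (-5, 7).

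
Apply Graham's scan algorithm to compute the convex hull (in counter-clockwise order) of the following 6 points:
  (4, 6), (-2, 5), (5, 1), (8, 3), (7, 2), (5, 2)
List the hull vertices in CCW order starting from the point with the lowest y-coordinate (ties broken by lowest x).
Hull (CCW) = [(5, 1), (7, 2), (8, 3), (4, 6), (-2, 5)]

Graham scan procedure:
  1. Find the pivot p₀ = point with lowest y (tie → lowest x): (5, 1).
  2. Sort the remaining points by polar angle around p₀.
  3. Walk through sorted points, maintaining a stack; pop the top while the last three entries make a non-left turn (cross product ≤ 0).
  4. Final stack is the convex hull in CCW order: (5, 1), (7, 2), (8, 3), (4, 6), (-2, 5).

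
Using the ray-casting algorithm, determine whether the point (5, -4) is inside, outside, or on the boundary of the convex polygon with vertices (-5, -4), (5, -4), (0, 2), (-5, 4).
The point (5, -4) lies on the polygon boundary

Boundary check: the query satisfies the collinearity and bounding-box conditions for some polygon edge, so it lies exactly on the boundary.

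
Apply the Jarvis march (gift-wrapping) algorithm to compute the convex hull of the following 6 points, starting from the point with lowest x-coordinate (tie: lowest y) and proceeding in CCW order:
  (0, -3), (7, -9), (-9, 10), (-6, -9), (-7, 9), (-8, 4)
Hull (CCW) = [(-9, 10), (-6, -9), (7, -9), (-7, 9)]

Jarvis march: at each step, from the current hull vertex p, select the next vertex q as the point such that every other point lies strictly to the left of (or on) the directed line p → q. (Equivalently: for every other point r, the cross product (q − p) × (r − p) ≥ 0.)
Starting point (lowest x, tie lowest y): (-9, 10). Wrap until returning to start. Resulting hull: (-9, 10), (-6, -9), (7, -9), (-7, 9).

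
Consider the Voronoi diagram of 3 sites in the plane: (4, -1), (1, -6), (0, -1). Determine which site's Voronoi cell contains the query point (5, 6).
Nearest site = (4, -1)

The Voronoi cell of site s contains exactly those query points closer to s than to any other site. Compute squared distances from q = (5, 6) to each site:
  (4 − 5)² + (-1 − 6)² = 50
  (0 − 5)² + (-1 − 6)² = 74
  (1 − 5)² + (-6 − 6)² = 160
Minimum is attained by (4, -1), so q lies in its Voronoi cell.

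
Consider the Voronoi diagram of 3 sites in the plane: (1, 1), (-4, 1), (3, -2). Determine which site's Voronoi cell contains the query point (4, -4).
Nearest site = (3, -2)

The Voronoi cell of site s contains exactly those query points closer to s than to any other site. Compute squared distances from q = (4, -4) to each site:
  (3 − 4)² + (-2 − -4)² = 5
  (1 − 4)² + (1 − -4)² = 34
  (-4 − 4)² + (1 − -4)² = 89
Minimum is attained by (3, -2), so q lies in its Voronoi cell.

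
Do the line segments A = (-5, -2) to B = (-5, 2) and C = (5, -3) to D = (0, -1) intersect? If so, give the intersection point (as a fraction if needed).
No (intersection of containing lines falls outside at least one segment)

Parametrize and solve: t = 3/4, s = 2. At least one of these is outside [0, 1], so the segments do not intersect.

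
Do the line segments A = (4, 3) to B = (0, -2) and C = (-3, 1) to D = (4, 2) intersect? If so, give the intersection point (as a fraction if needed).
Yes; intersection at (96/31, 58/31) (t = 7/31 on AB, s = 27/31 on CD)

Parametrize AB as A + t(B − A) = (4 + -4 t, 3 + -5 t) and CD as C + s(D − C) = (-3 + 7 s, 1 + 1 s). Solve the linear system for (t, s). Determinant = -31 ≠ 0, so a unique intersection of the containing lines exists. Solution: t = 7/31, s = 27/31 — both in [0, 1], so the segments cross. Intersection point: (96/31, 58/31).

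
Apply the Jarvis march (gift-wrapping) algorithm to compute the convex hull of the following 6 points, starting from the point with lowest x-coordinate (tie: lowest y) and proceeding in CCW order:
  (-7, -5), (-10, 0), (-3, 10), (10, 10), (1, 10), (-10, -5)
Hull (CCW) = [(-10, -5), (-7, -5), (10, 10), (-3, 10), (-10, 0)]

Jarvis march: at each step, from the current hull vertex p, select the next vertex q as the point such that every other point lies strictly to the left of (or on) the directed line p → q. (Equivalently: for every other point r, the cross product (q − p) × (r − p) ≥ 0.)
Starting point (lowest x, tie lowest y): (-10, -5). Wrap until returning to start. Resulting hull: (-10, -5), (-7, -5), (10, 10), (-3, 10), (-10, 0).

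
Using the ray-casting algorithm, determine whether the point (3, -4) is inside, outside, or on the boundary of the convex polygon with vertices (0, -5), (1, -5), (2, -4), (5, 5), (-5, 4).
The point (3, -4) lies strictly outside the polygon

Cast a horizontal ray to the right from the query point and count how many polygon edges it crosses (each edge strictly once or zero times, handled with the usual half-open convention). 
Parity of crossings → even ⇒ outside.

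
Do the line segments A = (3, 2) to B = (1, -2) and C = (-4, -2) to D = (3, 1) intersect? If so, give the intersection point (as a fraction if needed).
Yes; intersection at (26/11, 8/11) (t = 7/22 on AB, s = 10/11 on CD)

Parametrize AB as A + t(B − A) = (3 + -2 t, 2 + -4 t) and CD as C + s(D − C) = (-4 + 7 s, -2 + 3 s). Solve the linear system for (t, s). Determinant = -22 ≠ 0, so a unique intersection of the containing lines exists. Solution: t = 7/22, s = 10/11 — both in [0, 1], so the segments cross. Intersection point: (26/11, 8/11).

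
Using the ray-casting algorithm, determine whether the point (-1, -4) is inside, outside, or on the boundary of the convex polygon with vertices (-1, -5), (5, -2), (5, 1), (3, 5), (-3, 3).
The point (-1, -4) lies strictly inside the polygon

Cast a horizontal ray to the right from the query point and count how many polygon edges it crosses (each edge strictly once or zero times, handled with the usual half-open convention). 
Parity of crossings → odd ⇒ inside.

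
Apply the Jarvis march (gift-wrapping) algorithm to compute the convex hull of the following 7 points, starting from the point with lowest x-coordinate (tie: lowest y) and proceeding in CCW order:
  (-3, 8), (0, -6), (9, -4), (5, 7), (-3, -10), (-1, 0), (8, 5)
Hull (CCW) = [(-3, -10), (9, -4), (8, 5), (5, 7), (-3, 8)]

Jarvis march: at each step, from the current hull vertex p, select the next vertex q as the point such that every other point lies strictly to the left of (or on) the directed line p → q. (Equivalently: for every other point r, the cross product (q − p) × (r − p) ≥ 0.)
Starting point (lowest x, tie lowest y): (-3, -10). Wrap until returning to start. Resulting hull: (-3, -10), (9, -4), (8, 5), (5, 7), (-3, 8).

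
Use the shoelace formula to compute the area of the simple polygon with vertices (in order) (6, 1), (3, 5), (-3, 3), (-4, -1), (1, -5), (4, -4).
Area = 131/2

Shoelace formula: Area = (1/2) |Σ_i (x_i · y_{i+1} − x_{i+1} · y_i)| (indices mod n). Compute each cross term:
  (6)(5) − (3)(1) = 27
  (3)(3) − (-3)(5) = 24
  (-3)(-1) − (-4)(3) = 15
  (-4)(-5) − (1)(-1) = 21
  (1)(-4) − (4)(-5) = 16
  (4)(1) − (6)(-4) = 28
Sum = 131, so (signed) Area = 131/2 = 131/2, |Area| = 131/2.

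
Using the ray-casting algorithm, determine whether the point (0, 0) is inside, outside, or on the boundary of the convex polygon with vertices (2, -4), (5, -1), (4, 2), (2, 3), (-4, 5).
The point (0, 0) lies strictly inside the polygon

Cast a horizontal ray to the right from the query point and count how many polygon edges it crosses (each edge strictly once or zero times, handled with the usual half-open convention). 
Parity of crossings → odd ⇒ inside.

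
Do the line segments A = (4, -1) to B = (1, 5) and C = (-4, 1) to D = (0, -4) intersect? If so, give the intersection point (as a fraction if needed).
No (intersection of containing lines falls outside at least one segment)

Parametrize and solve: t = -32/9, s = 14/3. At least one of these is outside [0, 1], so the segments do not intersect.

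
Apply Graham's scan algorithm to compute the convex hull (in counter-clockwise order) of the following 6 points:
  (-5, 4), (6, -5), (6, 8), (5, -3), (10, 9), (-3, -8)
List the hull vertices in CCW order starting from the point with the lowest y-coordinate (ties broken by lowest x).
Hull (CCW) = [(-3, -8), (6, -5), (10, 9), (6, 8), (-5, 4)]

Graham scan procedure:
  1. Find the pivot p₀ = point with lowest y (tie → lowest x): (-3, -8).
  2. Sort the remaining points by polar angle around p₀.
  3. Walk through sorted points, maintaining a stack; pop the top while the last three entries make a non-left turn (cross product ≤ 0).
  4. Final stack is the convex hull in CCW order: (-3, -8), (6, -5), (10, 9), (6, 8), (-5, 4).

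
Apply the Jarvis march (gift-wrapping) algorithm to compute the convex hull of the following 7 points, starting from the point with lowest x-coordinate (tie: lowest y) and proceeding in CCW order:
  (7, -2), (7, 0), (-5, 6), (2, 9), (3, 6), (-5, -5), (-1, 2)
Hull (CCW) = [(-5, -5), (7, -2), (7, 0), (2, 9), (-5, 6)]

Jarvis march: at each step, from the current hull vertex p, select the next vertex q as the point such that every other point lies strictly to the left of (or on) the directed line p → q. (Equivalently: for every other point r, the cross product (q − p) × (r − p) ≥ 0.)
Starting point (lowest x, tie lowest y): (-5, -5). Wrap until returning to start. Resulting hull: (-5, -5), (7, -2), (7, 0), (2, 9), (-5, 6).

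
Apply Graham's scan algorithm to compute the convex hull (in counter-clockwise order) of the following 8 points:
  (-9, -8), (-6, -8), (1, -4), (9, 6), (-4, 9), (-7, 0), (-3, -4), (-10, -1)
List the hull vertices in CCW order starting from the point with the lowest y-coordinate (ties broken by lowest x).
Hull (CCW) = [(-9, -8), (-6, -8), (1, -4), (9, 6), (-4, 9), (-10, -1)]

Graham scan procedure:
  1. Find the pivot p₀ = point with lowest y (tie → lowest x): (-9, -8).
  2. Sort the remaining points by polar angle around p₀.
  3. Walk through sorted points, maintaining a stack; pop the top while the last three entries make a non-left turn (cross product ≤ 0).
  4. Final stack is the convex hull in CCW order: (-9, -8), (-6, -8), (1, -4), (9, 6), (-4, 9), (-10, -1).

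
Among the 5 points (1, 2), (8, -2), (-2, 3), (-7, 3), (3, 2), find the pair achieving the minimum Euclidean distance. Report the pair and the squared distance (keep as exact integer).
Pair = ((1, 2), (3, 2)); squared distance = 4

Compute all C(5, 2) = 10 pairwise squared distances (x_i − x_j)² + (y_i − y_j)². The minimum is 4, attained by the pair ((1, 2), (3, 2)).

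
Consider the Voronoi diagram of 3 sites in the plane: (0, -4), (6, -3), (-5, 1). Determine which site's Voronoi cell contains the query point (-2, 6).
Nearest site = (-5, 1)

The Voronoi cell of site s contains exactly those query points closer to s than to any other site. Compute squared distances from q = (-2, 6) to each site:
  (-5 − -2)² + (1 − 6)² = 34
  (0 − -2)² + (-4 − 6)² = 104
  (6 − -2)² + (-3 − 6)² = 145
Minimum is attained by (-5, 1), so q lies in its Voronoi cell.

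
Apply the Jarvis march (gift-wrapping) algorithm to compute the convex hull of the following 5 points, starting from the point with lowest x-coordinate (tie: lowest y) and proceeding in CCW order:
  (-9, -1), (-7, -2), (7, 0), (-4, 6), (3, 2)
Hull (CCW) = [(-9, -1), (-7, -2), (7, 0), (-4, 6)]

Jarvis march: at each step, from the current hull vertex p, select the next vertex q as the point such that every other point lies strictly to the left of (or on) the directed line p → q. (Equivalently: for every other point r, the cross product (q − p) × (r − p) ≥ 0.)
Starting point (lowest x, tie lowest y): (-9, -1). Wrap until returning to start. Resulting hull: (-9, -1), (-7, -2), (7, 0), (-4, 6).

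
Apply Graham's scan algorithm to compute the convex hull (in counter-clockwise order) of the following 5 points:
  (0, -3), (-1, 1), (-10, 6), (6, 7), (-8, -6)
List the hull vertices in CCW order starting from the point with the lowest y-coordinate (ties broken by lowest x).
Hull (CCW) = [(-8, -6), (0, -3), (6, 7), (-10, 6)]

Graham scan procedure:
  1. Find the pivot p₀ = point with lowest y (tie → lowest x): (-8, -6).
  2. Sort the remaining points by polar angle around p₀.
  3. Walk through sorted points, maintaining a stack; pop the top while the last three entries make a non-left turn (cross product ≤ 0).
  4. Final stack is the convex hull in CCW order: (-8, -6), (0, -3), (6, 7), (-10, 6).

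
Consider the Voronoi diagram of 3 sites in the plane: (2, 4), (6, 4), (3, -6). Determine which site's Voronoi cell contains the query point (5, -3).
Nearest site = (3, -6)

The Voronoi cell of site s contains exactly those query points closer to s than to any other site. Compute squared distances from q = (5, -3) to each site:
  (3 − 5)² + (-6 − -3)² = 13
  (6 − 5)² + (4 − -3)² = 50
  (2 − 5)² + (4 − -3)² = 58
Minimum is attained by (3, -6), so q lies in its Voronoi cell.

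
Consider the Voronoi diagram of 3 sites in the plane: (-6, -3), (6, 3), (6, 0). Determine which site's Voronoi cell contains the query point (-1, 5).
Nearest site = (6, 3)

The Voronoi cell of site s contains exactly those query points closer to s than to any other site. Compute squared distances from q = (-1, 5) to each site:
  (6 − -1)² + (3 − 5)² = 53
  (6 − -1)² + (0 − 5)² = 74
  (-6 − -1)² + (-3 − 5)² = 89
Minimum is attained by (6, 3), so q lies in its Voronoi cell.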